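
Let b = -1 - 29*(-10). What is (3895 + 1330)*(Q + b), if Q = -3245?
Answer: -15445100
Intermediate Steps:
b = 289 (b = -1 + 290 = 289)
(3895 + 1330)*(Q + b) = (3895 + 1330)*(-3245 + 289) = 5225*(-2956) = -15445100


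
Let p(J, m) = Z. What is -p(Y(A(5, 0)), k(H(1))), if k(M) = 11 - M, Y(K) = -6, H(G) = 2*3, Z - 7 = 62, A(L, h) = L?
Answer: -69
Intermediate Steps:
Z = 69 (Z = 7 + 62 = 69)
H(G) = 6
p(J, m) = 69
-p(Y(A(5, 0)), k(H(1))) = -1*69 = -69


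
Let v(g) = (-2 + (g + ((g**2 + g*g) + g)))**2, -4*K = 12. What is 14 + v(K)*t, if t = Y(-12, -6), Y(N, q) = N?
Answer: -1186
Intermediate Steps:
K = -3 (K = -1/4*12 = -3)
t = -12
v(g) = (-2 + 2*g + 2*g**2)**2 (v(g) = (-2 + (g + ((g**2 + g**2) + g)))**2 = (-2 + (g + (2*g**2 + g)))**2 = (-2 + (g + (g + 2*g**2)))**2 = (-2 + (2*g + 2*g**2))**2 = (-2 + 2*g + 2*g**2)**2)
14 + v(K)*t = 14 + (4*(-1 - 3 + (-3)**2)**2)*(-12) = 14 + (4*(-1 - 3 + 9)**2)*(-12) = 14 + (4*5**2)*(-12) = 14 + (4*25)*(-12) = 14 + 100*(-12) = 14 - 1200 = -1186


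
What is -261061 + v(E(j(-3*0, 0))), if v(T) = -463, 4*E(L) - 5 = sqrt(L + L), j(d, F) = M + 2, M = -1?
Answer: -261524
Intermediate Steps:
j(d, F) = 1 (j(d, F) = -1 + 2 = 1)
E(L) = 5/4 + sqrt(2)*sqrt(L)/4 (E(L) = 5/4 + sqrt(L + L)/4 = 5/4 + sqrt(2*L)/4 = 5/4 + (sqrt(2)*sqrt(L))/4 = 5/4 + sqrt(2)*sqrt(L)/4)
-261061 + v(E(j(-3*0, 0))) = -261061 - 463 = -261524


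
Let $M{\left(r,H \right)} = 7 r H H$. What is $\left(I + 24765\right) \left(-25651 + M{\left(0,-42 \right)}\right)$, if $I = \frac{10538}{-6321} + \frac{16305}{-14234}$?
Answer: $- \frac{57148660810599863}{89973114} \approx -6.3517 \cdot 10^{8}$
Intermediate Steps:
$I = - \frac{253061797}{89973114}$ ($I = 10538 \left(- \frac{1}{6321}\right) + 16305 \left(- \frac{1}{14234}\right) = - \frac{10538}{6321} - \frac{16305}{14234} = - \frac{253061797}{89973114} \approx -2.8126$)
$M{\left(r,H \right)} = 7 r H^{2}$ ($M{\left(r,H \right)} = 7 H r H = 7 r H^{2}$)
$\left(I + 24765\right) \left(-25651 + M{\left(0,-42 \right)}\right) = \left(- \frac{253061797}{89973114} + 24765\right) \left(-25651 + 7 \cdot 0 \left(-42\right)^{2}\right) = \frac{2227931106413 \left(-25651 + 7 \cdot 0 \cdot 1764\right)}{89973114} = \frac{2227931106413 \left(-25651 + 0\right)}{89973114} = \frac{2227931106413}{89973114} \left(-25651\right) = - \frac{57148660810599863}{89973114}$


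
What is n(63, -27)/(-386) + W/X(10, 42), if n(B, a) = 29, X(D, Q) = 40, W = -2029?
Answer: -392177/7720 ≈ -50.800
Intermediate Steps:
n(63, -27)/(-386) + W/X(10, 42) = 29/(-386) - 2029/40 = 29*(-1/386) - 2029*1/40 = -29/386 - 2029/40 = -392177/7720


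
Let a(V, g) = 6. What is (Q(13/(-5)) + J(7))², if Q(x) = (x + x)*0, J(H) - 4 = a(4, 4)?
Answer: 100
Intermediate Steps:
J(H) = 10 (J(H) = 4 + 6 = 10)
Q(x) = 0 (Q(x) = (2*x)*0 = 0)
(Q(13/(-5)) + J(7))² = (0 + 10)² = 10² = 100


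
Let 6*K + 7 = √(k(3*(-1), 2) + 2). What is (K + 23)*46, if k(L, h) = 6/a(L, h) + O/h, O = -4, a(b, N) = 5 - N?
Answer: 3013/3 + 23*√2/3 ≈ 1015.2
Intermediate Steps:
k(L, h) = -4/h + 6/(5 - h) (k(L, h) = 6/(5 - h) - 4/h = -4/h + 6/(5 - h))
K = -7/6 + √2/6 (K = -7/6 + √(10*(2 - 1*2)/(2*(-5 + 2)) + 2)/6 = -7/6 + √(10*(½)*(2 - 2)/(-3) + 2)/6 = -7/6 + √(10*(½)*(-⅓)*0 + 2)/6 = -7/6 + √(0 + 2)/6 = -7/6 + √2/6 ≈ -0.93096)
(K + 23)*46 = ((-7/6 + √2/6) + 23)*46 = (131/6 + √2/6)*46 = 3013/3 + 23*√2/3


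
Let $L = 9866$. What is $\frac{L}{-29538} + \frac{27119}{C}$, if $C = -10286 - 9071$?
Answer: $- \frac{496008592}{285883533} \approx -1.735$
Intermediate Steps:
$C = -19357$
$\frac{L}{-29538} + \frac{27119}{C} = \frac{9866}{-29538} + \frac{27119}{-19357} = 9866 \left(- \frac{1}{29538}\right) + 27119 \left(- \frac{1}{19357}\right) = - \frac{4933}{14769} - \frac{27119}{19357} = - \frac{496008592}{285883533}$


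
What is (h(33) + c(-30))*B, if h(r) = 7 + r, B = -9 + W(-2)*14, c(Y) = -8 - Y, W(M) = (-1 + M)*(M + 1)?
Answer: 2046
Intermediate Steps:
W(M) = (1 + M)*(-1 + M) (W(M) = (-1 + M)*(1 + M) = (1 + M)*(-1 + M))
B = 33 (B = -9 + (-1 + (-2)**2)*14 = -9 + (-1 + 4)*14 = -9 + 3*14 = -9 + 42 = 33)
(h(33) + c(-30))*B = ((7 + 33) + (-8 - 1*(-30)))*33 = (40 + (-8 + 30))*33 = (40 + 22)*33 = 62*33 = 2046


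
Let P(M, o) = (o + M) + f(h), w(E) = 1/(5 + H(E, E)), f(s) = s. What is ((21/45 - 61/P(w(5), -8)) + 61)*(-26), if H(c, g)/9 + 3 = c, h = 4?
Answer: -209894/105 ≈ -1999.0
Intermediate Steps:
H(c, g) = -27 + 9*c
w(E) = 1/(-22 + 9*E) (w(E) = 1/(5 + (-27 + 9*E)) = 1/(-22 + 9*E))
P(M, o) = 4 + M + o (P(M, o) = (o + M) + 4 = (M + o) + 4 = 4 + M + o)
((21/45 - 61/P(w(5), -8)) + 61)*(-26) = ((21/45 - 61/(4 + 1/(-22 + 9*5) - 8)) + 61)*(-26) = ((21*(1/45) - 61/(4 + 1/(-22 + 45) - 8)) + 61)*(-26) = ((7/15 - 61/(4 + 1/23 - 8)) + 61)*(-26) = ((7/15 - 61/(-91/23)) + 61)*(-26) = ((7/15 - 61*(-23/91)) + 61)*(-26) = ((7/15 + 1403/91) + 61)*(-26) = (21682/1365 + 61)*(-26) = (104947/1365)*(-26) = -209894/105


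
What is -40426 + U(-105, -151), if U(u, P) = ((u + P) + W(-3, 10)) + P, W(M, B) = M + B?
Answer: -40826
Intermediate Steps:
W(M, B) = B + M
U(u, P) = 7 + u + 2*P (U(u, P) = ((u + P) + (10 - 3)) + P = ((P + u) + 7) + P = (7 + P + u) + P = 7 + u + 2*P)
-40426 + U(-105, -151) = -40426 + (7 - 105 + 2*(-151)) = -40426 + (7 - 105 - 302) = -40426 - 400 = -40826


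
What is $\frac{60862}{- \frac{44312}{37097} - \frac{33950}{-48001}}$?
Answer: $- \frac{54188271634807}{433788581} \approx -1.2492 \cdot 10^{5}$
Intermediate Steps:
$\frac{60862}{- \frac{44312}{37097} - \frac{33950}{-48001}} = \frac{60862}{\left(-44312\right) \frac{1}{37097} - - \frac{33950}{48001}} = \frac{60862}{- \frac{44312}{37097} + \frac{33950}{48001}} = \frac{60862}{- \frac{867577162}{1780693097}} = 60862 \left(- \frac{1780693097}{867577162}\right) = - \frac{54188271634807}{433788581}$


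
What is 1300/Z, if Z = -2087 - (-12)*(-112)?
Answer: -1300/3431 ≈ -0.37890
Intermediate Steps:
Z = -3431 (Z = -2087 - 1*1344 = -2087 - 1344 = -3431)
1300/Z = 1300/(-3431) = 1300*(-1/3431) = -1300/3431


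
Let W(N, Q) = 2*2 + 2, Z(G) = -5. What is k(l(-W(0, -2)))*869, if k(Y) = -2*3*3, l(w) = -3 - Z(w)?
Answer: -15642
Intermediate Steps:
W(N, Q) = 6 (W(N, Q) = 4 + 2 = 6)
l(w) = 2 (l(w) = -3 - 1*(-5) = -3 + 5 = 2)
k(Y) = -18 (k(Y) = -6*3 = -18)
k(l(-W(0, -2)))*869 = -18*869 = -15642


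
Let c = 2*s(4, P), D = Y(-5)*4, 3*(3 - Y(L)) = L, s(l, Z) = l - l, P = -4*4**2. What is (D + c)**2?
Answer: 3136/9 ≈ 348.44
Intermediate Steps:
P = -64 (P = -4*16 = -64)
s(l, Z) = 0
Y(L) = 3 - L/3
D = 56/3 (D = (3 - 1/3*(-5))*4 = (3 + 5/3)*4 = (14/3)*4 = 56/3 ≈ 18.667)
c = 0 (c = 2*0 = 0)
(D + c)**2 = (56/3 + 0)**2 = (56/3)**2 = 3136/9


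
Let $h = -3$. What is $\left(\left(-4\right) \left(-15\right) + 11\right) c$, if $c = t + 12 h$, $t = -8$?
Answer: $-3124$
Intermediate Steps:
$c = -44$ ($c = -8 + 12 \left(-3\right) = -8 - 36 = -44$)
$\left(\left(-4\right) \left(-15\right) + 11\right) c = \left(\left(-4\right) \left(-15\right) + 11\right) \left(-44\right) = \left(60 + 11\right) \left(-44\right) = 71 \left(-44\right) = -3124$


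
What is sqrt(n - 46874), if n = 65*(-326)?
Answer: 4*I*sqrt(4254) ≈ 260.89*I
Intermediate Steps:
n = -21190
sqrt(n - 46874) = sqrt(-21190 - 46874) = sqrt(-68064) = 4*I*sqrt(4254)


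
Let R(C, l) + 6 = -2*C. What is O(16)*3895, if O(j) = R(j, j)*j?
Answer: -2368160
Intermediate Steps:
R(C, l) = -6 - 2*C
O(j) = j*(-6 - 2*j) (O(j) = (-6 - 2*j)*j = j*(-6 - 2*j))
O(16)*3895 = -2*16*(3 + 16)*3895 = -2*16*19*3895 = -608*3895 = -2368160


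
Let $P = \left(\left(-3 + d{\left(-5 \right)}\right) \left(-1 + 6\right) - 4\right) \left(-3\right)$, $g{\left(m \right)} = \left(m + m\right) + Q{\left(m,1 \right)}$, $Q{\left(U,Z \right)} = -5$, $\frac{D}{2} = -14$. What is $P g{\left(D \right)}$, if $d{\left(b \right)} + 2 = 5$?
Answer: $-732$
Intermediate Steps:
$D = -28$ ($D = 2 \left(-14\right) = -28$)
$d{\left(b \right)} = 3$ ($d{\left(b \right)} = -2 + 5 = 3$)
$g{\left(m \right)} = -5 + 2 m$ ($g{\left(m \right)} = \left(m + m\right) - 5 = 2 m - 5 = -5 + 2 m$)
$P = 12$ ($P = \left(\left(-3 + 3\right) \left(-1 + 6\right) - 4\right) \left(-3\right) = \left(0 \cdot 5 - 4\right) \left(-3\right) = \left(0 - 4\right) \left(-3\right) = \left(-4\right) \left(-3\right) = 12$)
$P g{\left(D \right)} = 12 \left(-5 + 2 \left(-28\right)\right) = 12 \left(-5 - 56\right) = 12 \left(-61\right) = -732$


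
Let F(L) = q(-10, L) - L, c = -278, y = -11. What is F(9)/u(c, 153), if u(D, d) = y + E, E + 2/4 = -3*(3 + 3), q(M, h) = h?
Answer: 0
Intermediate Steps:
E = -37/2 (E = -1/2 - 3*(3 + 3) = -1/2 - 3*6 = -1/2 - 18 = -37/2 ≈ -18.500)
u(D, d) = -59/2 (u(D, d) = -11 - 37/2 = -59/2)
F(L) = 0 (F(L) = L - L = 0)
F(9)/u(c, 153) = 0/(-59/2) = 0*(-2/59) = 0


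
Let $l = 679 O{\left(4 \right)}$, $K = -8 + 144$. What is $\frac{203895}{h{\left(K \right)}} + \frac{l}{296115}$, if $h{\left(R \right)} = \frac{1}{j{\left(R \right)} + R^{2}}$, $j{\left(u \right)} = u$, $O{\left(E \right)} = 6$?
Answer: $\frac{374977495727558}{98705} \approx 3.799 \cdot 10^{9}$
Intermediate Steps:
$K = 136$
$h{\left(R \right)} = \frac{1}{R + R^{2}}$
$l = 4074$ ($l = 679 \cdot 6 = 4074$)
$\frac{203895}{h{\left(K \right)}} + \frac{l}{296115} = \frac{203895}{\frac{1}{136} \frac{1}{1 + 136}} + \frac{4074}{296115} = \frac{203895}{\frac{1}{136} \cdot \frac{1}{137}} + 4074 \cdot \frac{1}{296115} = \frac{203895}{\frac{1}{136} \cdot \frac{1}{137}} + \frac{1358}{98705} = 203895 \frac{1}{\frac{1}{18632}} + \frac{1358}{98705} = 203895 \cdot 18632 + \frac{1358}{98705} = 3798971640 + \frac{1358}{98705} = \frac{374977495727558}{98705}$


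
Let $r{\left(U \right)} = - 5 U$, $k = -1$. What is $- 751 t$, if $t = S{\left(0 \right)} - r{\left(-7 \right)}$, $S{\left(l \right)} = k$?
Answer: $27036$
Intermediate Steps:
$S{\left(l \right)} = -1$
$t = -36$ ($t = -1 - \left(-5\right) \left(-7\right) = -1 - 35 = -36$)
$- 751 t = \left(-751\right) \left(-36\right) = 27036$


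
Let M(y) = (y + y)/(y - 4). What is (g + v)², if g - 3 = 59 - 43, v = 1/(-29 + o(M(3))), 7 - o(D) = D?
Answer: 91809/256 ≈ 358.63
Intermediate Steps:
M(y) = 2*y/(-4 + y) (M(y) = (2*y)/(-4 + y) = 2*y/(-4 + y))
o(D) = 7 - D
v = -1/16 (v = 1/(-29 + (7 - 2*3/(-4 + 3))) = 1/(-29 + (7 - 2*3/(-1))) = 1/(-29 + (7 - 2*3*(-1))) = 1/(-29 + (7 - 1*(-6))) = 1/(-29 + (7 + 6)) = 1/(-29 + 13) = 1/(-16) = -1/16 ≈ -0.062500)
g = 19 (g = 3 + (59 - 43) = 3 + 16 = 19)
(g + v)² = (19 - 1/16)² = (303/16)² = 91809/256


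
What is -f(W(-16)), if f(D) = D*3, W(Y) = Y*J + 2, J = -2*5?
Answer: -486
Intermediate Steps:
J = -10
W(Y) = 2 - 10*Y (W(Y) = Y*(-10) + 2 = -10*Y + 2 = 2 - 10*Y)
f(D) = 3*D
-f(W(-16)) = -3*(2 - 10*(-16)) = -3*(2 + 160) = -3*162 = -1*486 = -486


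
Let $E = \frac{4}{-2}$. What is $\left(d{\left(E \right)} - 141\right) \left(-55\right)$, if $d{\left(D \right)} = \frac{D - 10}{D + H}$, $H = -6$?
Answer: $\frac{15345}{2} \approx 7672.5$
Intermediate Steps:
$E = -2$ ($E = 4 \left(- \frac{1}{2}\right) = -2$)
$d{\left(D \right)} = \frac{-10 + D}{-6 + D}$ ($d{\left(D \right)} = \frac{D - 10}{D - 6} = \frac{-10 + D}{-6 + D}$)
$\left(d{\left(E \right)} - 141\right) \left(-55\right) = \left(\frac{-10 - 2}{-6 - 2} - 141\right) \left(-55\right) = \left(\frac{1}{-8} \left(-12\right) - 141\right) \left(-55\right) = \left(\left(- \frac{1}{8}\right) \left(-12\right) - 141\right) \left(-55\right) = \left(\frac{3}{2} - 141\right) \left(-55\right) = \left(- \frac{279}{2}\right) \left(-55\right) = \frac{15345}{2}$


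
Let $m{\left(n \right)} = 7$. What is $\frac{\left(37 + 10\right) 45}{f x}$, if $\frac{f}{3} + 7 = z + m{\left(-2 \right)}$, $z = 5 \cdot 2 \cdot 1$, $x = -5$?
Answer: $- \frac{141}{10} \approx -14.1$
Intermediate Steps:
$z = 10$ ($z = 10 \cdot 1 = 10$)
$f = 30$ ($f = -21 + 3 \left(10 + 7\right) = -21 + 3 \cdot 17 = -21 + 51 = 30$)
$\frac{\left(37 + 10\right) 45}{f x} = \frac{\left(37 + 10\right) 45}{30 \left(-5\right)} = \frac{47 \cdot 45}{-150} = 2115 \left(- \frac{1}{150}\right) = - \frac{141}{10}$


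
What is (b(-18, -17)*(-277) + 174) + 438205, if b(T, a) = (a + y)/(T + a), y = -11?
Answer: 2190787/5 ≈ 4.3816e+5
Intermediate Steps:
b(T, a) = (-11 + a)/(T + a) (b(T, a) = (a - 11)/(T + a) = (-11 + a)/(T + a))
(b(-18, -17)*(-277) + 174) + 438205 = (((-11 - 17)/(-18 - 17))*(-277) + 174) + 438205 = ((-28/(-35))*(-277) + 174) + 438205 = (-1/35*(-28)*(-277) + 174) + 438205 = ((⅘)*(-277) + 174) + 438205 = (-1108/5 + 174) + 438205 = -238/5 + 438205 = 2190787/5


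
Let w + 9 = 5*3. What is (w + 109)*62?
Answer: 7130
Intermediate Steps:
w = 6 (w = -9 + 5*3 = -9 + 15 = 6)
(w + 109)*62 = (6 + 109)*62 = 115*62 = 7130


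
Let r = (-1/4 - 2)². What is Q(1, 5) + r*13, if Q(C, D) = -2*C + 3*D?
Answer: 1261/16 ≈ 78.813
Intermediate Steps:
r = 81/16 (r = (-1*¼ - 2)² = (-¼ - 2)² = (-9/4)² = 81/16 ≈ 5.0625)
Q(1, 5) + r*13 = (-2*1 + 3*5) + (81/16)*13 = (-2 + 15) + 1053/16 = 13 + 1053/16 = 1261/16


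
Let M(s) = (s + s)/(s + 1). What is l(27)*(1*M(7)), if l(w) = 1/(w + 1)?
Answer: 1/16 ≈ 0.062500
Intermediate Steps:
M(s) = 2*s/(1 + s) (M(s) = (2*s)/(1 + s) = 2*s/(1 + s))
l(w) = 1/(1 + w)
l(27)*(1*M(7)) = (1*(2*7/(1 + 7)))/(1 + 27) = (1*(2*7/8))/28 = (1*(2*7*(⅛)))/28 = (1*(7/4))/28 = (1/28)*(7/4) = 1/16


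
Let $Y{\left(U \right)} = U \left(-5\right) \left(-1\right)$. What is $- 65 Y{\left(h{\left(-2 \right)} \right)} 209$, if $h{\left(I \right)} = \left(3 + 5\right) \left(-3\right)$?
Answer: $1630200$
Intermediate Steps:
$h{\left(I \right)} = -24$ ($h{\left(I \right)} = 8 \left(-3\right) = -24$)
$Y{\left(U \right)} = 5 U$ ($Y{\left(U \right)} = - 5 U \left(-1\right) = 5 U$)
$- 65 Y{\left(h{\left(-2 \right)} \right)} 209 = - 65 \cdot 5 \left(-24\right) 209 = \left(-65\right) \left(-120\right) 209 = 7800 \cdot 209 = 1630200$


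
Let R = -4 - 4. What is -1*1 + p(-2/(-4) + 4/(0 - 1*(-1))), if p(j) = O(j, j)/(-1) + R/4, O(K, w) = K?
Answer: -15/2 ≈ -7.5000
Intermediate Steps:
R = -8
p(j) = -2 - j (p(j) = j/(-1) - 8/4 = j*(-1) - 8*¼ = -j - 2 = -2 - j)
-1*1 + p(-2/(-4) + 4/(0 - 1*(-1))) = -1*1 + (-2 - (-2/(-4) + 4/(0 - 1*(-1)))) = -1 + (-2 - (-2*(-¼) + 4/(0 + 1))) = -1 + (-2 - (½ + 4/1)) = -1 + (-2 - (½ + 4*1)) = -1 + (-2 - (½ + 4)) = -1 + (-2 - 1*9/2) = -1 + (-2 - 9/2) = -1 - 13/2 = -15/2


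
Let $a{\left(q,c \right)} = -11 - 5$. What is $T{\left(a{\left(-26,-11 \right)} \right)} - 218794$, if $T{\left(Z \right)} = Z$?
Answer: $-218810$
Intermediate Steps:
$a{\left(q,c \right)} = -16$
$T{\left(a{\left(-26,-11 \right)} \right)} - 218794 = -16 - 218794 = -218810$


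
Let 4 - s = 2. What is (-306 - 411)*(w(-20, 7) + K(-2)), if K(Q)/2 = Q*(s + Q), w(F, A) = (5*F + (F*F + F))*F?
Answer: 4015200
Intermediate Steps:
s = 2 (s = 4 - 1*2 = 4 - 2 = 2)
w(F, A) = F*(F² + 6*F) (w(F, A) = (5*F + (F² + F))*F = (5*F + (F + F²))*F = (F² + 6*F)*F = F*(F² + 6*F))
K(Q) = 2*Q*(2 + Q) (K(Q) = 2*(Q*(2 + Q)) = 2*Q*(2 + Q))
(-306 - 411)*(w(-20, 7) + K(-2)) = (-306 - 411)*((-20)²*(6 - 20) + 2*(-2)*(2 - 2)) = -717*(400*(-14) + 2*(-2)*0) = -717*(-5600 + 0) = -717*(-5600) = 4015200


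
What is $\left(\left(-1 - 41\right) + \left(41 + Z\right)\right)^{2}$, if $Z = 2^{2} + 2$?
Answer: $25$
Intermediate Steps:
$Z = 6$ ($Z = 4 + 2 = 6$)
$\left(\left(-1 - 41\right) + \left(41 + Z\right)\right)^{2} = \left(\left(-1 - 41\right) + \left(41 + 6\right)\right)^{2} = \left(-42 + 47\right)^{2} = 5^{2} = 25$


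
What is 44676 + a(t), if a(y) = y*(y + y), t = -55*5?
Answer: 195926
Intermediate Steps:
t = -275
a(y) = 2*y² (a(y) = y*(2*y) = 2*y²)
44676 + a(t) = 44676 + 2*(-275)² = 44676 + 2*75625 = 44676 + 151250 = 195926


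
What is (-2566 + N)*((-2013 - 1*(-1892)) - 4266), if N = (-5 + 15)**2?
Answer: 10818342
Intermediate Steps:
N = 100 (N = 10**2 = 100)
(-2566 + N)*((-2013 - 1*(-1892)) - 4266) = (-2566 + 100)*((-2013 - 1*(-1892)) - 4266) = -2466*((-2013 + 1892) - 4266) = -2466*(-121 - 4266) = -2466*(-4387) = 10818342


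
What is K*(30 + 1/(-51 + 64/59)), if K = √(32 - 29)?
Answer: 88291*√3/2945 ≈ 51.927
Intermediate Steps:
K = √3 ≈ 1.7320
K*(30 + 1/(-51 + 64/59)) = √3*(30 + 1/(-51 + 64/59)) = √3*(30 + 1/(-2945/59)) = √3*(30 - 59/2945) = √3*(88291/2945) = 88291*√3/2945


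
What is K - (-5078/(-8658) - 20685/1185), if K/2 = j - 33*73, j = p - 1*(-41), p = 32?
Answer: -1592012842/341991 ≈ -4655.1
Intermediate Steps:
j = 73 (j = 32 - 1*(-41) = 32 + 41 = 73)
K = -4672 (K = 2*(73 - 33*73) = 2*(73 - 2409) = 2*(-2336) = -4672)
K - (-5078/(-8658) - 20685/1185) = -4672 - (-5078/(-8658) - 20685/1185) = -4672 - (-5078*(-1/8658) - 20685*1/1185) = -4672 - (2539/4329 - 1379/79) = -4672 - 1*(-5769110/341991) = -4672 + 5769110/341991 = -1592012842/341991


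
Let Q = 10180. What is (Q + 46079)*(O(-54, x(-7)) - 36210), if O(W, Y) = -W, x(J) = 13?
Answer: -2034100404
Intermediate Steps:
(Q + 46079)*(O(-54, x(-7)) - 36210) = (10180 + 46079)*(-1*(-54) - 36210) = 56259*(54 - 36210) = 56259*(-36156) = -2034100404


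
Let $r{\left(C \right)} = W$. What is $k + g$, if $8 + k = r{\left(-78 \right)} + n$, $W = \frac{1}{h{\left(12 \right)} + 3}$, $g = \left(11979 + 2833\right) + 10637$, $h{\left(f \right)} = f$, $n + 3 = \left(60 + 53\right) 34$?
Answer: $\frac{439201}{15} \approx 29280.0$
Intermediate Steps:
$n = 3839$ ($n = -3 + \left(60 + 53\right) 34 = -3 + 113 \cdot 34 = -3 + 3842 = 3839$)
$g = 25449$ ($g = 14812 + 10637 = 25449$)
$W = \frac{1}{15}$ ($W = \frac{1}{12 + 3} = \frac{1}{15} \approx 0.066667$)
$r{\left(C \right)} = \frac{1}{15}$
$k = \frac{57466}{15}$ ($k = -8 + \left(\frac{1}{15} + 3839\right) = -8 + \frac{57586}{15} = \frac{57466}{15} \approx 3831.1$)
$k + g = \frac{57466}{15} + 25449 = \frac{439201}{15}$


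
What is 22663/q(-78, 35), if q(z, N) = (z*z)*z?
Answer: -22663/474552 ≈ -0.047757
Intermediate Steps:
q(z, N) = z³ (q(z, N) = z²*z = z³)
22663/q(-78, 35) = 22663/((-78)³) = 22663/(-474552) = 22663*(-1/474552) = -22663/474552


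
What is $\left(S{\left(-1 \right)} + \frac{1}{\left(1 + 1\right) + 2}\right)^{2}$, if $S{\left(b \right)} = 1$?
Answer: $\frac{25}{16} \approx 1.5625$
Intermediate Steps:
$\left(S{\left(-1 \right)} + \frac{1}{\left(1 + 1\right) + 2}\right)^{2} = \left(1 + \frac{1}{\left(1 + 1\right) + 2}\right)^{2} = \left(1 + \frac{1}{2 + 2}\right)^{2} = \left(1 + \frac{1}{4}\right)^{2} = \left(\frac{5}{4}\right)^{2} = \frac{25}{16}$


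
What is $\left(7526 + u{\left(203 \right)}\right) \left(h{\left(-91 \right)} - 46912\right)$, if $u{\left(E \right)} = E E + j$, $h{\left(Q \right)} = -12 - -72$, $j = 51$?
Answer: $-2285721672$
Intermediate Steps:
$h{\left(Q \right)} = 60$ ($h{\left(Q \right)} = -12 + 72 = 60$)
$u{\left(E \right)} = 51 + E^{2}$ ($u{\left(E \right)} = E E + 51 = E^{2} + 51 = 51 + E^{2}$)
$\left(7526 + u{\left(203 \right)}\right) \left(h{\left(-91 \right)} - 46912\right) = \left(7526 + \left(51 + 203^{2}\right)\right) \left(60 - 46912\right) = \left(7526 + \left(51 + 41209\right)\right) \left(-46852\right) = \left(7526 + 41260\right) \left(-46852\right) = 48786 \left(-46852\right) = -2285721672$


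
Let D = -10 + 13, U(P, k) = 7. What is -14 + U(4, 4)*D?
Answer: 7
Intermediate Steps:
D = 3
-14 + U(4, 4)*D = -14 + 7*3 = -14 + 21 = 7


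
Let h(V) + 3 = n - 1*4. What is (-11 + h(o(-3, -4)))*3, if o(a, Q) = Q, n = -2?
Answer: -60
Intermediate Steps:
h(V) = -9 (h(V) = -3 + (-2 - 1*4) = -3 + (-2 - 4) = -3 - 6 = -9)
(-11 + h(o(-3, -4)))*3 = (-11 - 9)*3 = -20*3 = -60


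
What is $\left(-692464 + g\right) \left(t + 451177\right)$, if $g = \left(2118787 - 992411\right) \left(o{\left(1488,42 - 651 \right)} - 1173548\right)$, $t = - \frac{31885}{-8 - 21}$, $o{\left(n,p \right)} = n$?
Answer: $- \frac{17315517064423830432}{29} \approx -5.9709 \cdot 10^{17}$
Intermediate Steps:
$t = \frac{31885}{29}$ ($t = - \frac{31885}{-29} = \left(-31885\right) \left(- \frac{1}{29}\right) = \frac{31885}{29} \approx 1099.5$)
$g = -1320180254560$ ($g = \left(2118787 - 992411\right) \left(1488 - 1173548\right) = 1126376 \left(-1172060\right) = -1320180254560$)
$\left(-692464 + g\right) \left(t + 451177\right) = \left(-692464 - 1320180254560\right) \left(\frac{31885}{29} + 451177\right) = \left(-1320180947024\right) \frac{13116018}{29} = - \frac{17315517064423830432}{29}$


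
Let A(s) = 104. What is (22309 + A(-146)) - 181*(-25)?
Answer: 26938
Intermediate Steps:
(22309 + A(-146)) - 181*(-25) = (22309 + 104) - 181*(-25) = 22413 + 4525 = 26938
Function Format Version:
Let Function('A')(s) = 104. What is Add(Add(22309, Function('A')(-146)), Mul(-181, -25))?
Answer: 26938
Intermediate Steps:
Add(Add(22309, Function('A')(-146)), Mul(-181, -25)) = Add(Add(22309, 104), Mul(-181, -25)) = Add(22413, 4525) = 26938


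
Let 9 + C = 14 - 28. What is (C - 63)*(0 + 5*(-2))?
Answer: 860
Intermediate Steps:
C = -23 (C = -9 + (14 - 28) = -9 - 14 = -23)
(C - 63)*(0 + 5*(-2)) = (-23 - 63)*(0 + 5*(-2)) = -86*(0 - 10) = -86*(-10) = 860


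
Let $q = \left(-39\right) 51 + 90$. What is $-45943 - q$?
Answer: $-44044$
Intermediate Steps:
$q = -1899$ ($q = -1989 + 90 = -1899$)
$-45943 - q = -45943 - -1899 = -45943 + 1899 = -44044$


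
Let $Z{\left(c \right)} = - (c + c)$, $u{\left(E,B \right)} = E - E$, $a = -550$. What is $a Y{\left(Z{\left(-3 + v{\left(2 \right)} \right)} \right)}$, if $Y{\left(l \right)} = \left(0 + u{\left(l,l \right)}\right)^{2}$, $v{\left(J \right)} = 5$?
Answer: $0$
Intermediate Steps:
$u{\left(E,B \right)} = 0$
$Z{\left(c \right)} = - 2 c$
$Y{\left(l \right)} = 0$ ($Y{\left(l \right)} = \left(0 + 0\right)^{2} = 0^{2} = 0$)
$a Y{\left(Z{\left(-3 + v{\left(2 \right)} \right)} \right)} = \left(-550\right) 0 = 0$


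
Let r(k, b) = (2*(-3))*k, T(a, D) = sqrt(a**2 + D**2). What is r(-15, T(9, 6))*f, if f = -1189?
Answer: -107010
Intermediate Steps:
T(a, D) = sqrt(D**2 + a**2)
r(k, b) = -6*k
r(-15, T(9, 6))*f = -6*(-15)*(-1189) = 90*(-1189) = -107010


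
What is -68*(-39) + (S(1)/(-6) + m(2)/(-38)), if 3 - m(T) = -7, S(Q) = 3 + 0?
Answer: 100747/38 ≈ 2651.2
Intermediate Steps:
S(Q) = 3
m(T) = 10 (m(T) = 3 - 1*(-7) = 3 + 7 = 10)
-68*(-39) + (S(1)/(-6) + m(2)/(-38)) = -68*(-39) + (3/(-6) + 10/(-38)) = 2652 + (3*(-⅙) + 10*(-1/38)) = 2652 + (-½ - 5/19) = 2652 - 29/38 = 100747/38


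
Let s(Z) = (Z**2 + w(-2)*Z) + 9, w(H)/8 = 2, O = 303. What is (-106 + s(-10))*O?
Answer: -47571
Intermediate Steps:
w(H) = 16 (w(H) = 8*2 = 16)
s(Z) = 9 + Z**2 + 16*Z (s(Z) = (Z**2 + 16*Z) + 9 = 9 + Z**2 + 16*Z)
(-106 + s(-10))*O = (-106 + (9 + (-10)**2 + 16*(-10)))*303 = (-106 + (9 + 100 - 160))*303 = (-106 - 51)*303 = -157*303 = -47571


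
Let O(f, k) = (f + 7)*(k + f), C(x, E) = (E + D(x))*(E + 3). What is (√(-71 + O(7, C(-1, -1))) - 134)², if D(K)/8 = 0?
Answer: (134 - I)² ≈ 17955.0 - 268.0*I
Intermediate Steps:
D(K) = 0 (D(K) = 8*0 = 0)
C(x, E) = E*(3 + E) (C(x, E) = (E + 0)*(E + 3) = E*(3 + E))
O(f, k) = (7 + f)*(f + k)
(√(-71 + O(7, C(-1, -1))) - 134)² = (√(-71 + (7² + 7*7 + 7*(-(3 - 1)) + 7*(-(3 - 1)))) - 134)² = (√(-71 + (49 + 49 + 7*(-1*2) + 7*(-1*2))) - 134)² = (√(-71 + (49 + 49 + 7*(-2) + 7*(-2))) - 134)² = (√(-71 + (49 + 49 - 14 - 14)) - 134)² = (√(-71 + 70) - 134)² = (√(-1) - 134)² = (I - 134)² = (-134 + I)²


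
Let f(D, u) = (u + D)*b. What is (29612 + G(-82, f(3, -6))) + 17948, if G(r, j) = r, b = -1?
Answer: 47478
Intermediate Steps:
f(D, u) = -D - u (f(D, u) = (u + D)*(-1) = (D + u)*(-1) = -D - u)
(29612 + G(-82, f(3, -6))) + 17948 = (29612 - 82) + 17948 = 29530 + 17948 = 47478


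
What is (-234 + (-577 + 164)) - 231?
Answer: -878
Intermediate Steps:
(-234 + (-577 + 164)) - 231 = (-234 - 413) - 231 = -647 - 231 = -878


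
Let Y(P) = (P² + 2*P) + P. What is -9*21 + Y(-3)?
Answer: -189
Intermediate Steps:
Y(P) = P² + 3*P
-9*21 + Y(-3) = -9*21 - 3*(3 - 3) = -189 - 3*0 = -189 + 0 = -189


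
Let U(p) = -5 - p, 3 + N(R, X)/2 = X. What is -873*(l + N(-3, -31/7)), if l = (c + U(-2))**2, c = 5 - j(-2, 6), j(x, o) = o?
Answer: -6984/7 ≈ -997.71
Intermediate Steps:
N(R, X) = -6 + 2*X
c = -1 (c = 5 - 1*6 = 5 - 6 = -1)
l = 16 (l = (-1 + (-5 - 1*(-2)))**2 = (-1 + (-5 + 2))**2 = (-1 - 3)**2 = (-4)**2 = 16)
-873*(l + N(-3, -31/7)) = -873*(16 + (-6 + 2*(-31/7))) = -873*(16 + (-6 - 62/7)) = -873*(16 - 104/7) = -873*8/7 = -6984/7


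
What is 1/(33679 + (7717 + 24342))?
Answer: 1/65738 ≈ 1.5212e-5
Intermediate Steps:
1/(33679 + (7717 + 24342)) = 1/(33679 + 32059) = 1/65738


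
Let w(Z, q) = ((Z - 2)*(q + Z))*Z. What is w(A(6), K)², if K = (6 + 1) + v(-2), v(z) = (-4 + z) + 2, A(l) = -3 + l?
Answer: 324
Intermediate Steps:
v(z) = -2 + z
K = 3 (K = (6 + 1) + (-2 - 2) = 7 - 4 = 3)
w(Z, q) = Z*(-2 + Z)*(Z + q) (w(Z, q) = ((-2 + Z)*(Z + q))*Z = Z*(-2 + Z)*(Z + q))
w(A(6), K)² = ((-3 + 6)*((-3 + 6)² - 2*(-3 + 6) - 2*3 + (-3 + 6)*3))² = (3*(3² - 2*3 - 6 + 3*3))² = (3*(9 - 6 - 6 + 9))² = (3*6)² = 18² = 324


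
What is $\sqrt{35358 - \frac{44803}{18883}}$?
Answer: $\frac{\sqrt{12606674332613}}{18883} \approx 188.03$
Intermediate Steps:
$\sqrt{35358 - \frac{44803}{18883}} = \sqrt{\frac{667620311}{18883}} = \frac{\sqrt{12606674332613}}{18883}$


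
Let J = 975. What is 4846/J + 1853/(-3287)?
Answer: 14122127/3204825 ≈ 4.4065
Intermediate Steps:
4846/J + 1853/(-3287) = 4846/975 + 1853/(-3287) = 4846*(1/975) + 1853*(-1/3287) = 4846/975 - 1853/3287 = 14122127/3204825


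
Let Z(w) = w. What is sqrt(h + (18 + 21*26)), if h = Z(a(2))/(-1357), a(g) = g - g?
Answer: 2*sqrt(141) ≈ 23.749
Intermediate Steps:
a(g) = 0
h = 0 (h = 0/(-1357) = 0*(-1/1357) = 0)
sqrt(h + (18 + 21*26)) = sqrt(0 + (18 + 21*26)) = sqrt(0 + (18 + 546)) = sqrt(0 + 564) = sqrt(564) = 2*sqrt(141)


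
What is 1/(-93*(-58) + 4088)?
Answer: 1/9482 ≈ 0.00010546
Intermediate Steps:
1/(-93*(-58) + 4088) = 1/(5394 + 4088) = 1/9482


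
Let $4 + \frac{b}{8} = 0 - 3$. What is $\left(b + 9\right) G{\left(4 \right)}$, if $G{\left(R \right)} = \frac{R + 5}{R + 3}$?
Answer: $- \frac{423}{7} \approx -60.429$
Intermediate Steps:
$G{\left(R \right)} = \frac{5 + R}{3 + R}$
$b = -56$ ($b = -32 + 8 \left(0 - 3\right) = -32 + 8 \left(-3\right) = -32 - 24 = -56$)
$\left(b + 9\right) G{\left(4 \right)} = \left(-56 + 9\right) \frac{5 + 4}{3 + 4} = - 47 \cdot \frac{1}{7} \cdot 9 = \left(-47\right) \frac{9}{7} = - \frac{423}{7}$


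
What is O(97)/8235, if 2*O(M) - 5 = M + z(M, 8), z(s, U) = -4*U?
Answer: 7/1647 ≈ 0.0042502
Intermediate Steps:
O(M) = -27/2 + M/2 (O(M) = 5/2 + (M - 4*8)/2 = 5/2 + (M - 32)/2 = 5/2 + (-32 + M)/2 = 5/2 + (-16 + M/2) = -27/2 + M/2)
O(97)/8235 = (-27/2 + (1/2)*97)/8235 = (-27/2 + 97/2)*(1/8235) = 35*(1/8235) = 7/1647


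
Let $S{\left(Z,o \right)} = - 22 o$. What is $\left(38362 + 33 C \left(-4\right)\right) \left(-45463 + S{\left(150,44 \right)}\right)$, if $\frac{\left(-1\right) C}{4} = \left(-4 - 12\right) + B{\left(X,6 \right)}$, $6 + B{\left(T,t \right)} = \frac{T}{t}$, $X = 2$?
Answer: $-1250015382$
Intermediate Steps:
$B{\left(T,t \right)} = -6 + \frac{T}{t}$
$C = \frac{260}{3}$ ($C = - 4 \left(\left(-4 - 12\right) - \left(6 - \frac{2}{6}\right)\right) = - 4 \left(-16 + \left(-6 + 2 \cdot \frac{1}{6}\right)\right) = - 4 \left(-16 + \left(-6 + \frac{1}{3}\right)\right) = - 4 \left(-16 - \frac{17}{3}\right) = \left(-4\right) \left(- \frac{65}{3}\right) = \frac{260}{3} \approx 86.667$)
$\left(38362 + 33 C \left(-4\right)\right) \left(-45463 + S{\left(150,44 \right)}\right) = \left(38362 + 33 \cdot \frac{260}{3} \left(-4\right)\right) \left(-45463 - 968\right) = \left(38362 + 2860 \left(-4\right)\right) \left(-45463 - 968\right) = \left(38362 - 11440\right) \left(-46431\right) = 26922 \left(-46431\right) = -1250015382$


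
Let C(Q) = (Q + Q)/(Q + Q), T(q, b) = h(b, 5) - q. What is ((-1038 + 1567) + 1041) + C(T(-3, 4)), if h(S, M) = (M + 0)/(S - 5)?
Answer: 1571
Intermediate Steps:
h(S, M) = M/(-5 + S)
T(q, b) = -q + 5/(-5 + b) (T(q, b) = 5/(-5 + b) - q = -q + 5/(-5 + b))
C(Q) = 1 (C(Q) = (2*Q)/((2*Q)) = (2*Q)*(1/(2*Q)) = 1)
((-1038 + 1567) + 1041) + C(T(-3, 4)) = ((-1038 + 1567) + 1041) + 1 = (529 + 1041) + 1 = 1570 + 1 = 1571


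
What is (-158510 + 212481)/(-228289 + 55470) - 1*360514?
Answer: -62303722937/172819 ≈ -3.6051e+5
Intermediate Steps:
(-158510 + 212481)/(-228289 + 55470) - 1*360514 = 53971/(-172819) - 360514 = 53971*(-1/172819) - 360514 = -53971/172819 - 360514 = -62303722937/172819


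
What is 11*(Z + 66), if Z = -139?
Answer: -803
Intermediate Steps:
11*(Z + 66) = 11*(-139 + 66) = 11*(-73) = -803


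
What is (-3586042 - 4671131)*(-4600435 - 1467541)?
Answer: 50104327591848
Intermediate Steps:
(-3586042 - 4671131)*(-4600435 - 1467541) = -8257173*(-6067976) = 50104327591848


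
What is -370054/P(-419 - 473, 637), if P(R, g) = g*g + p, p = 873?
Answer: -185027/203321 ≈ -0.91002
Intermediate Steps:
P(R, g) = 873 + g² (P(R, g) = g*g + 873 = g² + 873 = 873 + g²)
-370054/P(-419 - 473, 637) = -370054/(873 + 637²) = -370054/(873 + 405769) = -370054/406642 = -370054*1/406642 = -185027/203321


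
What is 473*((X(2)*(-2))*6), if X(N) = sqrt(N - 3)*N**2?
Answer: -22704*I ≈ -22704.0*I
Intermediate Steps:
X(N) = N**2*sqrt(-3 + N) (X(N) = sqrt(-3 + N)*N**2 = N**2*sqrt(-3 + N))
473*((X(2)*(-2))*6) = 473*(((2**2*sqrt(-3 + 2))*(-2))*6) = 473*(((4*sqrt(-1))*(-2))*6) = 473*(((4*I)*(-2))*6) = 473*(-8*I*6) = 473*(-48*I) = -22704*I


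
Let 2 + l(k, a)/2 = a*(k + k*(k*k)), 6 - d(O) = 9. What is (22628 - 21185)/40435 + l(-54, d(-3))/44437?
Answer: 38279402831/1796810095 ≈ 21.304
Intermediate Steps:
d(O) = -3 (d(O) = 6 - 1*9 = 6 - 9 = -3)
l(k, a) = -4 + 2*a*(k + k³) (l(k, a) = -4 + 2*(a*(k + k*(k*k))) = -4 + 2*(a*(k + k*k²)) = -4 + 2*(a*(k + k³)) = -4 + 2*a*(k + k³))
(22628 - 21185)/40435 + l(-54, d(-3))/44437 = (22628 - 21185)/40435 + (-4 + 2*(-3)*(-54) + 2*(-3)*(-54)³)/44437 = 1443*(1/40435) + (-4 + 324 + 2*(-3)*(-157464))*(1/44437) = 1443/40435 + (-4 + 324 + 944784)*(1/44437) = 1443/40435 + 945104*(1/44437) = 1443/40435 + 945104/44437 = 38279402831/1796810095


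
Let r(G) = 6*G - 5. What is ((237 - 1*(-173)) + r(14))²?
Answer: 239121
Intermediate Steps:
r(G) = -5 + 6*G
((237 - 1*(-173)) + r(14))² = ((237 - 1*(-173)) + (-5 + 6*14))² = ((237 + 173) + (-5 + 84))² = (410 + 79)² = 489² = 239121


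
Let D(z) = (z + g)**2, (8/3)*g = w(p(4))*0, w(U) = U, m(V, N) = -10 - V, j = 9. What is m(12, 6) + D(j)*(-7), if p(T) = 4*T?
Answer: -589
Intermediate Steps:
g = 0 (g = 3*((4*4)*0)/8 = 3*(16*0)/8 = (3/8)*0 = 0)
D(z) = z**2 (D(z) = (z + 0)**2 = z**2)
m(12, 6) + D(j)*(-7) = (-10 - 1*12) + 9**2*(-7) = (-10 - 12) + 81*(-7) = -22 - 567 = -589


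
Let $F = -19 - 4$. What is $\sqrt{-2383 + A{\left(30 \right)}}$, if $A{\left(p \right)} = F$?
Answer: $i \sqrt{2406} \approx 49.051 i$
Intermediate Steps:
$F = -23$ ($F = -19 - 4 = -23$)
$A{\left(p \right)} = -23$
$\sqrt{-2383 + A{\left(30 \right)}} = \sqrt{-2383 - 23} = \sqrt{-2406} = i \sqrt{2406}$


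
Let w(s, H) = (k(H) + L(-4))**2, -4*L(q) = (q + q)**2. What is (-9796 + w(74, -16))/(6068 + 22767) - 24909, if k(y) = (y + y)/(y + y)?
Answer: -718260586/28835 ≈ -24909.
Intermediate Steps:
k(y) = 1 (k(y) = (2*y)/((2*y)) = (2*y)*(1/(2*y)) = 1)
L(q) = -q**2 (L(q) = -(q + q)**2/4 = -4*q**2/4 = -q**2)
w(s, H) = 225 (w(s, H) = (1 - 1*(-4)**2)**2 = (1 - 1*16)**2 = (1 - 16)**2 = (-15)**2 = 225)
(-9796 + w(74, -16))/(6068 + 22767) - 24909 = (-9796 + 225)/(6068 + 22767) - 24909 = -9571/28835 - 24909 = -718260586/28835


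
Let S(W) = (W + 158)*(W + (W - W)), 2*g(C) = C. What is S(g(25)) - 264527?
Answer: -1049583/4 ≈ -2.6240e+5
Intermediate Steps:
g(C) = C/2
S(W) = W*(158 + W) (S(W) = (158 + W)*(W + 0) = (158 + W)*W = W*(158 + W))
S(g(25)) - 264527 = ((½)*25)*(158 + (½)*25) - 264527 = 25*(158 + 25/2)/2 - 264527 = (25/2)*(341/2) - 264527 = 8525/4 - 264527 = -1049583/4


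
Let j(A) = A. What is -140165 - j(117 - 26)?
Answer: -140256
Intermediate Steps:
-140165 - j(117 - 26) = -140165 - (117 - 26) = -140165 - 1*91 = -140165 - 91 = -140256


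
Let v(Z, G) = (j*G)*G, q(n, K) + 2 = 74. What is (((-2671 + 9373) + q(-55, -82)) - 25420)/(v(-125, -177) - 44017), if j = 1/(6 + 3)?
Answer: 9323/20268 ≈ 0.45999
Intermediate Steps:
j = 1/9 ≈ 0.11111
q(n, K) = 72 (q(n, K) = -2 + 74 = 72)
v(Z, G) = G**2/9 (v(Z, G) = (G/9)*G = G**2/9)
(((-2671 + 9373) + q(-55, -82)) - 25420)/(v(-125, -177) - 44017) = (((-2671 + 9373) + 72) - 25420)/((1/9)*(-177)**2 - 44017) = ((6702 + 72) - 25420)/((1/9)*31329 - 44017) = (6774 - 25420)/(3481 - 44017) = -18646/(-40536) = -18646*(-1/40536) = 9323/20268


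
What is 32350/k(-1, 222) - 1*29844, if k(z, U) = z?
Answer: -62194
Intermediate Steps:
32350/k(-1, 222) - 1*29844 = 32350/(-1) - 1*29844 = 32350*(-1) - 29844 = -32350 - 29844 = -62194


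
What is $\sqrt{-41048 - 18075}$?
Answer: $i \sqrt{59123} \approx 243.15 i$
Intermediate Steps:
$\sqrt{-41048 - 18075} = \sqrt{-59123} = i \sqrt{59123}$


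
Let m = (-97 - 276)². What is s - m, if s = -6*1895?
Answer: -150499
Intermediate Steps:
s = -11370 (s = -1*11370 = -11370)
m = 139129 (m = (-373)² = 139129)
s - m = -11370 - 1*139129 = -11370 - 139129 = -150499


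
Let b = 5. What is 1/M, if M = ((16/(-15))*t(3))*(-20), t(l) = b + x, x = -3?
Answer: 3/128 ≈ 0.023438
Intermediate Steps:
t(l) = 2 (t(l) = 5 - 3 = 2)
M = 128/3 (M = ((16/(-15))*2)*(-20) = ((16*(-1/15))*2)*(-20) = -16/15*2*(-20) = -32/15*(-20) = 128/3 ≈ 42.667)
1/M = 1/(128/3) = 3/128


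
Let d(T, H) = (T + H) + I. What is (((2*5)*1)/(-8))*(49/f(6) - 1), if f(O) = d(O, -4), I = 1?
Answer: -115/6 ≈ -19.167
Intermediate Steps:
d(T, H) = 1 + H + T (d(T, H) = (T + H) + 1 = (H + T) + 1 = 1 + H + T)
f(O) = -3 + O (f(O) = 1 - 4 + O = -3 + O)
(((2*5)*1)/(-8))*(49/f(6) - 1) = (((2*5)*1)/(-8))*(49/(-3 + 6) - 1) = ((10*1)*(-⅛))*(49/3 - 1) = (10*(-⅛))*(49*(⅓) - 1) = -5*(49/3 - 1)/4 = -5/4*46/3 = -115/6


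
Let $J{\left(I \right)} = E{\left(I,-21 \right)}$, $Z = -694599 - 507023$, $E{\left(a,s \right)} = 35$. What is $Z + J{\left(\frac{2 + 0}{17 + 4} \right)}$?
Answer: $-1201587$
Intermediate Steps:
$Z = -1201622$
$J{\left(I \right)} = 35$
$Z + J{\left(\frac{2 + 0}{17 + 4} \right)} = -1201622 + 35 = -1201587$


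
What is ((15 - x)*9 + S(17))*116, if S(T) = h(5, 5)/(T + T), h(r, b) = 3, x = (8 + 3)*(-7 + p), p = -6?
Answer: 2804358/17 ≈ 1.6496e+5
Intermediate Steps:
x = -143 (x = (8 + 3)*(-7 - 6) = 11*(-13) = -143)
S(T) = 3/(2*T) (S(T) = 3/(T + T) = 3/((2*T)) = 3*(1/(2*T)) = 3/(2*T))
((15 - x)*9 + S(17))*116 = ((15 - 1*(-143))*9 + (3/2)/17)*116 = ((15 + 143)*9 + (3/2)*(1/17))*116 = (158*9 + 3/34)*116 = (1422 + 3/34)*116 = (48351/34)*116 = 2804358/17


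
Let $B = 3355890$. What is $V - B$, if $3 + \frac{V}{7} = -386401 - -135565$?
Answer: $-5111763$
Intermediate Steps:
$V = -1755873$ ($V = -21 + 7 \left(-386401 - -135565\right) = -21 + 7 \left(-386401 + 135565\right) = -21 + 7 \left(-250836\right) = -21 - 1755852 = -1755873$)
$V - B = -1755873 - 3355890 = -5111763$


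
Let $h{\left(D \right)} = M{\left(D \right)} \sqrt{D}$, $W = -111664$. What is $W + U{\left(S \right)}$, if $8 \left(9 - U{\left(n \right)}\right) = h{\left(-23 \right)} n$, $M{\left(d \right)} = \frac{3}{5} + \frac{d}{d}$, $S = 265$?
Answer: $-111655 - 53 i \sqrt{23} \approx -1.1166 \cdot 10^{5} - 254.18 i$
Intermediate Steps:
$M{\left(d \right)} = \frac{8}{5}$ ($M{\left(d \right)} = 3 \cdot \frac{1}{5} + 1 = \frac{3}{5} + 1 = \frac{8}{5}$)
$h{\left(D \right)} = \frac{8 \sqrt{D}}{5}$
$U{\left(n \right)} = 9 - \frac{i n \sqrt{23}}{5}$ ($U{\left(n \right)} = 9 - \frac{\frac{8 \sqrt{-23}}{5} n}{8} = 9 - \frac{\frac{8 i \sqrt{23}}{5} n}{8} = 9 - \frac{\frac{8}{5} i n \sqrt{23}}{8} = 9 - \frac{i n \sqrt{23}}{5}$)
$W + U{\left(S \right)} = -111664 + \left(9 - \frac{1}{5} i 265 \sqrt{23}\right) = -111664 + \left(9 - 53 i \sqrt{23}\right) = -111655 - 53 i \sqrt{23}$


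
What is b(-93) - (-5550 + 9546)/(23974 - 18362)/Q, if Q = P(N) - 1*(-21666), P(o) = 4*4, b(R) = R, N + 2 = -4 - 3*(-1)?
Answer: -76460721/822158 ≈ -93.000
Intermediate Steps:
N = -3 (N = -2 + (-4 - 3*(-1)) = -2 + (-4 + 3) = -2 - 1 = -3)
P(o) = 16
Q = 21682 (Q = 16 - 1*(-21666) = 16 + 21666 = 21682)
b(-93) - (-5550 + 9546)/(23974 - 18362)/Q = -93 - (-5550 + 9546)/(23974 - 18362)/21682 = -93 - 3996/5612/21682 = -93 - 3996*(1/5612)/21682 = -93 - 999/(1403*21682) = -93 - 1*27/822158 = -93 - 27/822158 = -76460721/822158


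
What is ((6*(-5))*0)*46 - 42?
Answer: -42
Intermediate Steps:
((6*(-5))*0)*46 - 42 = -30*0*46 - 42 = 0*46 - 42 = 0 - 42 = -42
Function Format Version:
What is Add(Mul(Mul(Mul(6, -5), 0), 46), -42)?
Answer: -42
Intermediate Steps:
Add(Mul(Mul(Mul(6, -5), 0), 46), -42) = Add(Mul(Mul(-30, 0), 46), -42) = Add(Mul(0, 46), -42) = Add(0, -42) = -42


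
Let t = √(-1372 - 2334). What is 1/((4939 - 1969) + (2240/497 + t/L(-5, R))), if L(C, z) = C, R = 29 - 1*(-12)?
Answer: 187431125/557524542223 + 25205*I*√3706/1115049084446 ≈ 0.00033618 + 1.3761e-6*I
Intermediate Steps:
R = 41 (R = 29 + 12 = 41)
t = I*√3706 (t = √(-3706) = I*√3706 ≈ 60.877*I)
1/((4939 - 1969) + (2240/497 + t/L(-5, R))) = 1/((4939 - 1969) + (2240/497 + (I*√3706)/(-5))) = 1/(2970 + (2240*(1/497) + (I*√3706)*(-⅕))) = 1/(2970 + (320/71 - I*√3706/5)) = 1/(211190/71 - I*√3706/5)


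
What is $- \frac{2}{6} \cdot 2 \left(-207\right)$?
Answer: $138$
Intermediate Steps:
$- \frac{2}{6} \cdot 2 \left(-207\right) = \left(-2\right) \frac{1}{6} \left(-414\right) = \left(- \frac{1}{3}\right) \left(-414\right) = 138$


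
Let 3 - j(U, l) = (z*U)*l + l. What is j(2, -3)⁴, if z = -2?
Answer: 1296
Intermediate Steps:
j(U, l) = 3 - l + 2*U*l (j(U, l) = 3 - ((-2*U)*l + l) = 3 - (-2*U*l + l) = 3 - (l - 2*U*l) = 3 + (-l + 2*U*l) = 3 - l + 2*U*l)
j(2, -3)⁴ = (3 - 1*(-3) + 2*2*(-3))⁴ = (3 + 3 - 12)⁴ = (-6)⁴ = 1296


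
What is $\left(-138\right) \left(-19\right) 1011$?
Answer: $2650842$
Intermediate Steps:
$\left(-138\right) \left(-19\right) 1011 = 2622 \cdot 1011 = 2650842$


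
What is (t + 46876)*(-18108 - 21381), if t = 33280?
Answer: -3165280284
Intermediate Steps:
(t + 46876)*(-18108 - 21381) = (33280 + 46876)*(-18108 - 21381) = 80156*(-39489) = -3165280284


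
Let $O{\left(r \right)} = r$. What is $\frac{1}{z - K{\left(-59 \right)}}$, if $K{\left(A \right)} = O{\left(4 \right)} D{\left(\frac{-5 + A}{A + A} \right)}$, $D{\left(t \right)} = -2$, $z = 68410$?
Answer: $\frac{1}{68418} \approx 1.4616 \cdot 10^{-5}$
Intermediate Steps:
$K{\left(A \right)} = -8$ ($K{\left(A \right)} = 4 \left(-2\right) = -8$)
$\frac{1}{z - K{\left(-59 \right)}} = \frac{1}{68410 - -8} = \frac{1}{68410 + 8} = \frac{1}{68418}$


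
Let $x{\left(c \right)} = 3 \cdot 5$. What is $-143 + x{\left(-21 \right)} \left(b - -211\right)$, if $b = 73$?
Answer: $4117$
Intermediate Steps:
$x{\left(c \right)} = 15$
$-143 + x{\left(-21 \right)} \left(b - -211\right) = -143 + 15 \left(73 - -211\right) = -143 + 15 \left(73 + 211\right) = -143 + 15 \cdot 284 = -143 + 4260 = 4117$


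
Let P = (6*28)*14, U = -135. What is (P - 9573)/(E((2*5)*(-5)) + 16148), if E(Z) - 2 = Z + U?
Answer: -7221/15965 ≈ -0.45230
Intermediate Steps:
P = 2352 (P = 168*14 = 2352)
E(Z) = -133 + Z (E(Z) = 2 + (Z - 135) = 2 + (-135 + Z) = -133 + Z)
(P - 9573)/(E((2*5)*(-5)) + 16148) = (2352 - 9573)/((-133 + (2*5)*(-5)) + 16148) = -7221/((-133 + 10*(-5)) + 16148) = -7221/((-133 - 50) + 16148) = -7221/(-183 + 16148) = -7221/15965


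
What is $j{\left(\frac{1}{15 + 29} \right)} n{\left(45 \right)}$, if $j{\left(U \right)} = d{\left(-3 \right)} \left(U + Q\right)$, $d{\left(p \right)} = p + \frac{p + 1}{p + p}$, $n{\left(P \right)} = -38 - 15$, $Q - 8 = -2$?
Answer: $\frac{28090}{33} \approx 851.21$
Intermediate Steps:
$Q = 6$ ($Q = 8 - 2 = 6$)
$n{\left(P \right)} = -53$ ($n{\left(P \right)} = -38 - 15 = -53$)
$d{\left(p \right)} = p + \frac{1 + p}{2 p}$
$j{\left(U \right)} = -16 - \frac{8 U}{3}$ ($j{\left(U \right)} = \left(\frac{1}{2} - 3 + \frac{1}{2 \left(-3\right)}\right) \left(U + 6\right) = \left(\frac{1}{2} - 3 + \frac{1}{2} \left(- \frac{1}{3}\right)\right) \left(6 + U\right) = \left(\frac{1}{2} - 3 - \frac{1}{6}\right) \left(6 + U\right) = - \frac{8 \left(6 + U\right)}{3} = -16 - \frac{8 U}{3}$)
$j{\left(\frac{1}{15 + 29} \right)} n{\left(45 \right)} = \left(-16 - \frac{8}{3 \left(15 + 29\right)}\right) \left(-53\right) = \left(-16 - \frac{8}{3 \cdot 44}\right) \left(-53\right) = \left(-16 - \frac{2}{33}\right) \left(-53\right) = \left(- \frac{530}{33}\right) \left(-53\right) = \frac{28090}{33}$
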